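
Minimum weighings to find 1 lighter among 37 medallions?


Each weighing has 3 outcomes (left heavy / balance / right heavy), so k weighings distinguish at most 3^k cases; splitting into three near-equal groups achieves this.
Need 3^k ≥ 37: 3^3 = 27 < 37 ≤ 3^4 = 81
k = ⌈log₃(37)⌉ = 4

4


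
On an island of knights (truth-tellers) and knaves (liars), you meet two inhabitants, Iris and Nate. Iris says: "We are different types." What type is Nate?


Iris says: "We are different types."
Case 1: Iris is a Knight (truth-teller)
  Statement is true → they ARE different → Nate is a Knave
Case 2: Iris is a Knave (liar)
  Statement is false → they are NOT different → Nate is a Knave
In both cases, Nate is a Knave.

Knave


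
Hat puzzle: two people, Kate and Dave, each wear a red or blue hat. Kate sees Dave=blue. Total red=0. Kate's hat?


Total red = 0, Dave = blue
Red accounted for: 0
Remaining for Kate: 0
Kate's hat is blue.

blue


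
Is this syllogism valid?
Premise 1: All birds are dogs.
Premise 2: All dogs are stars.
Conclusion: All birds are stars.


Premise 1: All birds are dogs.
Premise 2: All dogs are stars.
Conclusion: All birds are stars.
Barbara syllogism (AAA-1): All A are B, All B are C → All A are C.
Middle term (dogs) distributed in premise 2.

Valid


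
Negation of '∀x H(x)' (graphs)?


Original: ∀x H(x)
Rule: ¬∀→∃, ¬∃→∀, negate predicate.
Negation: ∃x ¬H(x)

∃x ¬H(x)


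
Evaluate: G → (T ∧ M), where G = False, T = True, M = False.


G = False, T = True, M = False
Step 1: T ∧ M = True AND False = False
Step 2: G → (False): false only when G=True and consequent=False.
Result: True

True


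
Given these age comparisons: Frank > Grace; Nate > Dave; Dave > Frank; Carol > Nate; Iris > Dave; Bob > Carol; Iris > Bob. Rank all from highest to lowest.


Constraints: Frank > Grace; Nate > Dave; Dave > Frank; Carol > Nate; Iris > Dave; Bob > Carol; Iris > Bob
Method: at each step, the next-highest is the one remaining person who never appears on the smaller side of a constraint between remaining people.
  Step 1: remaining {Grace, Bob, Nate, Carol, Dave, Iris, Frank}; on the smaller side: {Grace, Bob, Nate, Carol, Dave, Frank} → Iris is next (Iris > Dave; Iris > Bob).
  Step 2: remaining {Grace, Bob, Nate, Carol, Dave, Frank}; on the smaller side: {Grace, Nate, Carol, Dave, Frank} → Bob is next (Bob > Carol).
  Step 3: remaining {Grace, Nate, Carol, Dave, Frank}; on the smaller side: {Grace, Nate, Dave, Frank} → Carol is next (Carol > Nate).
  Step 4: remaining {Grace, Nate, Dave, Frank}; on the smaller side: {Grace, Dave, Frank} → Nate is next (Nate > Dave).
  Step 5: remaining {Grace, Dave, Frank}; on the smaller side: {Grace, Frank} → Dave is next (Dave > Frank).
  Step 6: remaining {Grace, Frank}; on the smaller side: {Grace} → Frank is next (Frank > Grace).
  Step 7: only Grace remains → lowest.
Final ranking (highest to lowest):

Iris > Bob > Carol > Nate > Dave > Frank > Grace


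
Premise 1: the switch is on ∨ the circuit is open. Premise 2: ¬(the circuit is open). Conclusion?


Disjunctive syllogism: P ∨ Q, ¬P ⊢ Q
Disjunction: the switch is on ∨ the circuit is open
We know it is not the case that the circuit is open.
By disjunctive syllogism, the other disjunct must be true.

The switch is on


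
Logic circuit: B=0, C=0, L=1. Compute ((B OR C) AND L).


B OR C = 0|0 = 0
0 AND 1 = 0

0


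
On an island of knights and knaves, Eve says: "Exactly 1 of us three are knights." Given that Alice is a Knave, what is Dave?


Eve claims exactly 1 knights among Eve, Alice, Dave.
Given: Alice is a Knave.

Case 1: Eve is a Knight (tells truth)
  Then exactly 1 of the three are knights.
  Counting Eve, Alice: 1 knight(s) so far. Need 0 more → Dave = Knave.
Case 2: Eve is a Knave (lies)
  Then the count is NOT 1.
  If Dave = Knight, count = 1 = 1 → claim would be true, contradicts lie.
  If Dave = Knave, count = 0 ≠ 1 → lie confirmed ✓

Dave is a Knave.

Knave


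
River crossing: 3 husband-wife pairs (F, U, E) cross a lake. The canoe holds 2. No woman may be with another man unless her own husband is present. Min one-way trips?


Label couples F, U, E (H = husband, W = wife).
Counting alone: 6 people, the canoe carries 2 and someone must bring it back, so each round trip nets at most +1 on the far side until the last crossing → at least 9 trips. The jealousy constraint makes 9 impossible; the shortest valid schedule has 11:
1. WF+WU →  (far: WF,WU; near: HF,HU,HE,WE)
2. WF ←       (far: WU; near: HF,HU,HE,WF,WE)
3. WF+WE →  (far: WF,WU,WE; near: HF,HU,HE)
4. WF ←       (far: WU,WE; near: HF,HU,HE,WF)
5. HU+HE →  (far: HU,WU,HE,WE; near: HF,WF)
6. HU+WU ←  (far: HE,WE; near: HF,WF,HU,WU)
7. HF+HU →  (far: HF,HU,HE,WE; near: WF,WU)
8. WE ←       (far: HF,HU,HE; near: WF,WU,WE)
9. WF+WU →  (far: HF,WF,HU,WU,HE; near: WE)
10. HE ←      (far: HF,WF,HU,WU; near: HE,WE)
11. HE+WE → (far: all six; near: empty)
In every state each wife is either with her husband or with no other man.
Minimum trips = 11

11


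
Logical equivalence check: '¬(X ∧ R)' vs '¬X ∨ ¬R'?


Expression 1: ¬(X ∧ R)
Expression 2: ¬X ∨ ¬R
Truth table (X R | Expr1 Expr2):
  T T |   F     F
  T F |   T     T
  F T |   T     T
  F F |   T     T
All 4 rows agree, so the expressions are logically equivalent.

Yes


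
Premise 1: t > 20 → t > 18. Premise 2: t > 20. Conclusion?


Modus ponens: P → Q, P ⊢ Q
P: t > 20
Q: t > 18
We have P → Q and P is true.
By modus ponens, Q must be true.

t > 18


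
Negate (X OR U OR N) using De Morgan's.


De Morgan's law: ¬(P ∨ Q ∨ R) ≡ ¬P ∧ ¬Q ∧ ¬R
¬(X ∨ U ∨ N) = ¬X ∧ ¬U ∧ ¬N

¬X ∧ ¬U ∧ ¬N


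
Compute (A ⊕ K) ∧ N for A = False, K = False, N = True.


A = False, K = False, N = True
Step 1: A ⊕ K = False XOR False = False
Step 2: False ∧ N = False AND True = False
XOR true when exactly one of A,K is true; then AND with N.

False


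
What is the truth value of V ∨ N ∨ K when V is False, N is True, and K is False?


V = False, N = True, K = False
Step 1: V ∨ N = False OR True = True
Step 2: True ∨ K = True OR False = True
OR is true when at least one operand is true.

True


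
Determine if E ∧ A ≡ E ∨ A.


Expression 1: E ∧ A
Expression 2: E ∨ A
Truth table (E A | Expr1 Expr2):
  T T |   T     T
  T F |   F     T   ← differ
  F T |   F     T   ← differ
  F F |   F     F
Counterexample: E=T, A=F gives Expr1 = F but Expr2 = T, so the expressions are NOT logically equivalent.

No


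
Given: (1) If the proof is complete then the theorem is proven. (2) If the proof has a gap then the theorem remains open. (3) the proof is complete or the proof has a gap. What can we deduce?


Constructive dilemma: (P → Q) ∧ (R → S), P ∨ R ⊢ Q ∨ S
Premise 1: the proof is complete → the theorem is proven
Premise 2: the proof has a gap → the theorem remains open
Premise 3: the proof is complete ∨ the proof has a gap
Case 1: Assuming the proof is complete, then by Premise 1, the theorem is proven.
Case 2: Assuming the proof has a gap, then by Premise 2, the theorem remains open.
Since one of the proof is complete or the proof has a gap must hold, we get the theorem is proven or the theorem remains open.

The theorem is proven or the theorem remains open.


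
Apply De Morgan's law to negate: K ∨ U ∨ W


De Morgan's law: ¬(P ∨ Q ∨ R) ≡ ¬P ∧ ¬Q ∧ ¬R
¬(K ∨ U ∨ W) = ¬K ∧ ¬U ∧ ¬W

¬K ∧ ¬U ∧ ¬W


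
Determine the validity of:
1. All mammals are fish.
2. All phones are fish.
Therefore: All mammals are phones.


Premise 1: All mammals are fish.
Premise 2: All phones are fish.
Conclusion: All mammals are phones.
Fallacy: undistributed middle. fish is predicate in both.
Counterexample: mammals and phones could be disjoint subsets of fish.

Invalid


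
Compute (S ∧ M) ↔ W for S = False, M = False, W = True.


S = False, M = False, W = True
Step 1: S ∧ M = False AND False = False
Step 2: (False) ↔ W: true when both sides have same truth value.
Result: False ↔ True = False

False


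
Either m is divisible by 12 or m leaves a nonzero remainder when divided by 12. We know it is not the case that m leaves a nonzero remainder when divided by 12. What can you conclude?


Disjunctive syllogism: P ∨ Q, ¬P ⊢ Q
Disjunction: m is divisible by 12 ∨ m leaves a nonzero remainder when divided by 12
We know it is not the case that m leaves a nonzero remainder when divided by 12.
By disjunctive syllogism, the other disjunct must be true.

m is divisible by 12


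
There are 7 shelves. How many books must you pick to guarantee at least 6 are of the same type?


Pigeonhole: to guarantee k in one of n categories, need (k-1)×n + 1.
k = 6, n = 7
Minimum = (6-1) × 7 + 1 = 5 × 7 + 1

36


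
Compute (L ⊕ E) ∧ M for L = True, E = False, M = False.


L = True, E = False, M = False
Step 1: L ⊕ E = True XOR False = True
Step 2: True ∧ M = True AND False = False
XOR true when exactly one of L,E is true; then AND with M.

False


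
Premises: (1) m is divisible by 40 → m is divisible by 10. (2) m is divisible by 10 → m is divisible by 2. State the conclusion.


Hypothetical syllogism: P → Q, Q → R ⊢ P → R
Premise 1: m is divisible by 40 → m is divisible by 10
Premise 2: m is divisible by 10 → m is divisible by 2
Chain the implications: the middle term (m is divisible by 10) links the two.
Conclusion: If m is divisible by 40, then m is divisible by 2.

If m is divisible by 40, then m is divisible by 2.


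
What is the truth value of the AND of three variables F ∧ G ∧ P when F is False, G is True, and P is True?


F = False, G = True, P = True
Step 1: F ∧ G = False AND True = False
Step 2: (False) ∧ P = (False) AND True = False
AND is true only when ALL operands are true.

False


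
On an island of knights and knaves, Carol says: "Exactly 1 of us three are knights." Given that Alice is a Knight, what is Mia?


Carol claims exactly 1 knights among Carol, Alice, Mia.
Given: Alice is a Knight.

Case 1: Carol is a Knight (tells truth)
  Then exactly 1 of the three are knights.
  Counting Carol, Alice: 2 knight(s) so far. Need -1 more → impossible.
Case 2: Carol is a Knave (lies)
  Then the count is NOT 1.
  If Mia = Knave, count = 1 = 1 → claim would be true, contradicts lie.
  If Mia = Knight, count = 2 ≠ 1 → lie confirmed ✓

Mia is a Knight.

Knight


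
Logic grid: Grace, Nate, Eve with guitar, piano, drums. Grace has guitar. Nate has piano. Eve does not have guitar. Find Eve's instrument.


From clues:
  Grace → guitar
  Nate → piano
By elimination, Eve gets the remaining.

drums


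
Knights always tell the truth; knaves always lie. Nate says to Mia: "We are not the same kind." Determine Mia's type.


Nate says: "We are not the same kind."
Case 1: Nate is a Knight (truth-teller)
  Statement is true → they ARE different → Mia is a Knave
Case 2: Nate is a Knave (liar)
  Statement is false → they are NOT different → Mia is a Knave
In both cases, Mia is a Knave.

Knave


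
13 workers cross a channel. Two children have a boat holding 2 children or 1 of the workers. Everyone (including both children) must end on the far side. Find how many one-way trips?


Per crossing of one of the workers: children→, one←, one of the workers→, one← = 4 trips
13 × 4 = 52, + 1 final children→ = 53
Minimum trips = 53

53


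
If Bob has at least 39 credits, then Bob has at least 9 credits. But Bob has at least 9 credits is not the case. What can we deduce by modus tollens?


Modus tollens: P → Q, ¬Q ⊢ ¬P
P: Bob has at least 39 credits
Q: Bob has at least 9 credits
We have P → Q and Q is false.
By modus tollens, P must be false.

It is not the case that Bob has at least 39 credits


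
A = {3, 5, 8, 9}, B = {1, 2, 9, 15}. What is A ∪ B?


A = {3, 5, 8, 9}
B = {1, 2, 9, 15}
Operation: union
All elements combined: 1, 2, 3, 5, 8, 9, 15

{1, 2, 3, 5, 8, 9, 15}


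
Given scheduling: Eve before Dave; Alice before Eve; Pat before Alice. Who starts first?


Constraints: Eve before Dave; Alice before Eve; Pat before Alice
The first task can have nothing scheduled before it, so it must never appear on the right of a 'before'.
Tasks appearing after some 'before': Dave, Eve, Alice.
The only task not in that list is Pat → it is first.

Pat


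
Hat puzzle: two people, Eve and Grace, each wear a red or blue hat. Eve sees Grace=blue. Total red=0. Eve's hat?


Total red = 0, Grace = blue
Red accounted for: 0
Remaining for Eve: 0
Eve's hat is blue.

blue


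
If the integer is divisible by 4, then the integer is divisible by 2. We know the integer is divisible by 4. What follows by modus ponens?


Modus ponens: P → Q, P ⊢ Q
P: the integer is divisible by 4
Q: the integer is divisible by 2
We have P → Q and P is true.
By modus ponens, Q must be true.

The integer is divisible by 2


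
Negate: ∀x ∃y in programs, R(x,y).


Original: ∀x ∃y R(x,y)
Rule: ¬∀→∃, ¬∃→∀, negate predicate.
Negation: ∃x ∀y ¬R(x,y)

∃x ∀y ¬R(x,y)


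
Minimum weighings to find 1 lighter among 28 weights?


Each weighing has 3 outcomes (left heavy / balance / right heavy), so k weighings distinguish at most 3^k cases; splitting into three near-equal groups achieves this.
Need 3^k ≥ 28: 3^3 = 27 < 28 ≤ 3^4 = 81
k = ⌈log₃(28)⌉ = 4

4


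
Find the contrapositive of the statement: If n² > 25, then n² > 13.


Original: If n² > 25, then n² > 13
Contrapositive: If ¬Q, then ¬P
Negate Q: not (n² > 13)
Negate P: not (n² > 25)

If not (n² > 13), then not (n² > 25).


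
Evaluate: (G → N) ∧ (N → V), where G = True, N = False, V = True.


G = True, N = False, V = True
Step 1: G → N is false only when G=True and N=False. Result: False
Step 2: N → V is false only when N=True and V=False. Result: True
Step 3: False ∧ True = False

False


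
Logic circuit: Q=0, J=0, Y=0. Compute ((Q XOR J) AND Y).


Q XOR J = 0^0 = 0
0 AND 0 = 0

0


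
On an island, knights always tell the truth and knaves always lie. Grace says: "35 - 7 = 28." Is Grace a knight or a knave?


Statement: "35 - 7 = 28."
Actual: 35 - 7 = 28
Claimed: 28
Statement is TRUE → Grace tells the truth → Knight

Knight


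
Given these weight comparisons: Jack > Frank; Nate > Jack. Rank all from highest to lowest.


Constraints: Jack > Frank; Nate > Jack
Method: at each step, the next-highest is the one remaining person who never appears on the smaller side of a constraint between remaining people.
  Step 1: remaining {Frank, Jack, Nate}; on the smaller side: {Frank, Jack} → Nate is next (Nate > Jack).
  Step 2: remaining {Frank, Jack}; on the smaller side: {Frank} → Jack is next (Jack > Frank).
  Step 3: only Frank remains → lowest.
Final ranking (highest to lowest):

Nate > Jack > Frank


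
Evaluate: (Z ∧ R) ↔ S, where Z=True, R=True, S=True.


Z = True, R = True, S = True
Expression: (Z ∧ R) ↔ S
Step 1: Z ∧ R = True AND True = True
Step 2: (True) ↔ S = (True iff True) = True

True


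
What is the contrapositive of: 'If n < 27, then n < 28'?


Original: If n < 27, then n < 28
Contrapositive: If ¬Q, then ¬P
Negate Q: not (n < 28)
Negate P: not (n < 27)

If not (n < 28), then not (n < 27).


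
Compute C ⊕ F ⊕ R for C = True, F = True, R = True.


C = True, F = True, R = True
Step 1: C ⊕ F = True XOR True = False
Step 2: False ⊕ R = False XOR True = True
XOR is true when an odd number of operands are true.

True


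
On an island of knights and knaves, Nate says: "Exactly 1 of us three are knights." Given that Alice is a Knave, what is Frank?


Nate claims exactly 1 knights among Nate, Alice, Frank.
Given: Alice is a Knave.

Case 1: Nate is a Knight (tells truth)
  Then exactly 1 of the three are knights.
  Counting Nate, Alice: 1 knight(s) so far. Need 0 more → Frank = Knave.
Case 2: Nate is a Knave (lies)
  Then the count is NOT 1.
  If Frank = Knight, count = 1 = 1 → claim would be true, contradicts lie.
  If Frank = Knave, count = 0 ≠ 1 → lie confirmed ✓

Frank is a Knave.

Knave


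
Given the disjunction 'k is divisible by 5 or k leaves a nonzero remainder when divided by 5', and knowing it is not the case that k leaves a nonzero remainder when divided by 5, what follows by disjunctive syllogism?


Disjunctive syllogism: P ∨ Q, ¬P ⊢ Q
Disjunction: k is divisible by 5 ∨ k leaves a nonzero remainder when divided by 5
We know it is not the case that k leaves a nonzero remainder when divided by 5.
By disjunctive syllogism, the other disjunct must be true.

k is divisible by 5


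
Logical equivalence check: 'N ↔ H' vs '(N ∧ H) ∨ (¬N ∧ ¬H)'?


Expression 1: N ↔ H
Expression 2: (N ∧ H) ∨ (¬N ∧ ¬H)
Truth table (N H | Expr1 Expr2):
  T T |   T     T
  T F |   F     F
  F T |   F     F
  F F |   T     T
All 4 rows agree, so the expressions are logically equivalent.

Yes


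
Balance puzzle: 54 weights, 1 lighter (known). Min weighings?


Each weighing has 3 outcomes (left heavy / balance / right heavy), so k weighings distinguish at most 3^k cases; splitting into three near-equal groups achieves this.
Need 3^k ≥ 54: 3^3 = 27 < 54 ≤ 3^4 = 81
k = ⌈log₃(54)⌉ = 4

4


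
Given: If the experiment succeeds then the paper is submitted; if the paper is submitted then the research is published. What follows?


Hypothetical syllogism: P → Q, Q → R ⊢ P → R
Premise 1: the experiment succeeds → the paper is submitted
Premise 2: the paper is submitted → the research is published
Chain the implications: the middle term (the paper is submitted) links the two.
Conclusion: If the experiment succeeds, then the research is published.

If the experiment succeeds, then the research is published.


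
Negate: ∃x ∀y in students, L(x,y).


Original: ∃x ∀y L(x,y)
Rule: ¬∀→∃, ¬∃→∀, negate predicate.
Negation: ∀x ∃y ¬L(x,y)

∀x ∃y ¬L(x,y)


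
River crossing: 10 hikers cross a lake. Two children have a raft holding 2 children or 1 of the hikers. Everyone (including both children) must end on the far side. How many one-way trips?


Per crossing of one of the hikers: children→, one←, one of the hikers→, one← = 4 trips
10 × 4 = 40, + 1 final children→ = 41
Minimum trips = 41

41


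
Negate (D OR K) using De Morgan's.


De Morgan's law: ¬(P ∨ Q) ≡ ¬P ∧ ¬Q
¬(D ∨ K) = ¬D ∧ ¬K

¬D ∧ ¬K


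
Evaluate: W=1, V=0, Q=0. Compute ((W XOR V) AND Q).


W XOR V = 1^0 = 1
1 AND 0 = 0

0


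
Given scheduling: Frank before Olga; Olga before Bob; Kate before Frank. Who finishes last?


Constraints: Frank before Olga; Olga before Bob; Kate before Frank
The last task can have nothing scheduled after it, so it must never appear on the left of a 'before'.
Tasks appearing before some other task: Frank, Olga, Kate.
The only task not in that list is Bob → it is last.

Bob


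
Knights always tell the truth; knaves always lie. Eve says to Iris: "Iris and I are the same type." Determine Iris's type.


Eve says: "Iris and I are the same type."
Case 1: Eve is a Knight (truth-teller)
  Statement is true → they ARE the same → Iris is also a Knight
Case 2: Eve is a Knave (liar)
  Statement is false → they are NOT the same → Iris is a Knight
In both cases, Iris is a Knight.

Knight


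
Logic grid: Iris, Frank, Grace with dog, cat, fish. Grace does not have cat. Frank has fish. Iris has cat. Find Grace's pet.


From clues:
  Frank → fish
  Iris → cat
By elimination, Grace gets the remaining.

dog


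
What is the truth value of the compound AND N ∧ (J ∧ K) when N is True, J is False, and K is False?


N = True, J = False, K = False
Step 1: J ∧ K = False AND False = False
Step 2: N ∧ False = True AND False = False
AND is true only when ALL operands are true.

False


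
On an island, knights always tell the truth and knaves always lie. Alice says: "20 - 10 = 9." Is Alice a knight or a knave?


Statement: "20 - 10 = 9."
Actual: 20 - 10 = 10
Claimed: 9
Statement is FALSE → Alice lies → Knave

Knave


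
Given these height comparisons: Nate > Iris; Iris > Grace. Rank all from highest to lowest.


Constraints: Nate > Iris; Iris > Grace
Method: at each step, the next-highest is the one remaining person who never appears on the smaller side of a constraint between remaining people.
  Step 1: remaining {Iris, Grace, Nate}; on the smaller side: {Iris, Grace} → Nate is next (Nate > Iris).
  Step 2: remaining {Iris, Grace}; on the smaller side: {Grace} → Iris is next (Iris > Grace).
  Step 3: only Grace remains → lowest.
Final ranking (highest to lowest):

Nate > Iris > Grace


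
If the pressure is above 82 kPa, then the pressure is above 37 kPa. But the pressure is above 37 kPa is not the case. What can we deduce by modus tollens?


Modus tollens: P → Q, ¬Q ⊢ ¬P
P: the pressure is above 82 kPa
Q: the pressure is above 37 kPa
We have P → Q and Q is false.
By modus tollens, P must be false.

It is not the case that the pressure is above 82 kPa


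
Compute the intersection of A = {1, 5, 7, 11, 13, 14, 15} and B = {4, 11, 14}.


A = {1, 5, 7, 11, 13, 14, 15}
B = {4, 11, 14}
Operation: intersection
Elements in both: 11, 14

{11, 14}


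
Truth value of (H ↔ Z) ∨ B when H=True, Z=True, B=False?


H = True, Z = True, B = False
Expression: (H ↔ Z) ∨ B
Step 1: H ↔ Z = (True iff True) (true when values match) = True
Step 2: (True) ∨ B = True OR False = True

True


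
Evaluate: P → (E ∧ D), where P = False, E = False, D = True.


P = False, E = False, D = True
Step 1: E ∧ D = False AND True = False
Step 2: P → (False): false only when P=True and consequent=False.
Result: True

True


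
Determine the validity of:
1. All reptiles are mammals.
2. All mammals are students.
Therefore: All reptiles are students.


Premise 1: All reptiles are mammals.
Premise 2: All mammals are students.
Conclusion: All reptiles are students.
Barbara syllogism (AAA-1): All A are B, All B are C → All A are C.
Middle term (mammals) distributed in premise 2.

Valid


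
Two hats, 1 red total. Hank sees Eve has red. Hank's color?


Total red = 1, Eve = red
Red accounted for: 1
Remaining for Hank: 0
Hank's hat is blue.

blue


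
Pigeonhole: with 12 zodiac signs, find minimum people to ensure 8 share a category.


Pigeonhole: to guarantee k in one of n categories, need (k-1)×n + 1.
k = 8, n = 12
Minimum = (8-1) × 12 + 1 = 7 × 12 + 1

85


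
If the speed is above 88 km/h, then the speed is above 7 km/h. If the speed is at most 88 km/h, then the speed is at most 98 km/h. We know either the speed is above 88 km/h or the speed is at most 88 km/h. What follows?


Constructive dilemma: (P → Q) ∧ (R → S), P ∨ R ⊢ Q ∨ S
Premise 1: the speed is above 88 km/h → the speed is above 7 km/h
Premise 2: the speed is at most 88 km/h → the speed is at most 98 km/h
Premise 3: the speed is above 88 km/h ∨ the speed is at most 88 km/h
Case 1: Assuming the speed is above 88 km/h, then by Premise 1, the speed is above 7 km/h.
Case 2: Assuming the speed is at most 88 km/h, then by Premise 2, the speed is at most 98 km/h.
Since one of the speed is above 88 km/h or the speed is at most 88 km/h must hold, we get the speed is above 7 km/h or the speed is at most 98 km/h.

The speed is above 7 km/h or the speed is at most 98 km/h.


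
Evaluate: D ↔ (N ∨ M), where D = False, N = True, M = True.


D = False, N = True, M = True
Step 1: N ∨ M = True OR True = True
Step 2: D ↔ (True): true when both sides have same truth value.
Result: False ↔ True = False

False


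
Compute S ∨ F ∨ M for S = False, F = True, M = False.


S = False, F = True, M = False
Step 1: S ∨ F = False OR True = True
Step 2: True ∨ M = True OR False = True
OR is true when at least one operand is true.

True


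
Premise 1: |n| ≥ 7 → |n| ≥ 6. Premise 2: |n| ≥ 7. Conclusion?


Modus ponens: P → Q, P ⊢ Q
P: |n| ≥ 7
Q: |n| ≥ 6
We have P → Q and P is true.
By modus ponens, Q must be true.

|n| ≥ 6


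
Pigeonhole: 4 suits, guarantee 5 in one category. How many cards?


Pigeonhole: to guarantee k in one of n categories, need (k-1)×n + 1.
k = 5, n = 4
Minimum = (5-1) × 4 + 1 = 4 × 4 + 1

17


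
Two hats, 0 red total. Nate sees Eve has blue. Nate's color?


Total red = 0, Eve = blue
Red accounted for: 0
Remaining for Nate: 0
Nate's hat is blue.

blue


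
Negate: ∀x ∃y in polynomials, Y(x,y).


Original: ∀x ∃y Y(x,y)
Rule: ¬∀→∃, ¬∃→∀, negate predicate.
Negation: ∃x ∀y ¬Y(x,y)

∃x ∀y ¬Y(x,y)


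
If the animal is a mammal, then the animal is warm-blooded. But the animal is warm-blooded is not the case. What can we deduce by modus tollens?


Modus tollens: P → Q, ¬Q ⊢ ¬P
P: the animal is a mammal
Q: the animal is warm-blooded
We have P → Q and Q is false.
By modus tollens, P must be false.

It is not the case that the animal is a mammal


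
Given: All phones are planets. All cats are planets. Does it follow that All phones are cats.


Premise 1: All phones are planets.
Premise 2: All cats are planets.
Conclusion: All phones are cats.
Fallacy: undistributed middle. planets is predicate in both.
Counterexample: phones and cats could be disjoint subsets of planets.

Invalid


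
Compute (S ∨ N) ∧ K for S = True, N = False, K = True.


S = True, N = False, K = True
Step 1: S ∨ N = True OR False = True
Step 2: True ∧ K = True AND True = True
OR is true when at least one operand is true; AND requires both.

True


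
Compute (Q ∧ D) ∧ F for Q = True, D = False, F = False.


Q = True, D = False, F = False
Step 1: Q ∧ D = True AND False = False
Step 2: False ∧ F = False AND False = False
AND is true only when ALL operands are true.

False


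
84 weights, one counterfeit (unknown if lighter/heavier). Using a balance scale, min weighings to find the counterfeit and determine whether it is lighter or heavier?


Let n = 84. 168 possibilities (n weights × lighter/heavier); each weighing has 3 outcomes.
Bound for k weighings: say the first weighing puts j weights on each pan. If it tips, the 2j weighed weights remain suspects (each with a known direction) and k-1 weighings give 3^(k-1) outcomes; 3^(k-1) is odd, so 2j ≤ 3^(k-1) - 1. If it balances, the n - 2j unweighed weights remain with direction unknown: 2(n - 2j) ≤ 3^(k-1) - 1 by the same parity argument. Adding, n ≤ (3^(k-1) - 1) + (3^(k-1) - 1)/2 = (3^k - 3)/2, and the classical three-group strategy achieves this (3 weights in 2 weighings, 12 in 3, 39 in 4, 120 in 5).
So we need the smallest k with (3^k - 3)/2 ≥ 84.
k = 4: (3^4 - 3)/2 = 39 < 84 ✗
k = 5: (3^5 - 3)/2 = 120 ≥ 84 ✓

5


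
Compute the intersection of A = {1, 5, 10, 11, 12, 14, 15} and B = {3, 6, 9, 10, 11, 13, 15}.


A = {1, 5, 10, 11, 12, 14, 15}
B = {3, 6, 9, 10, 11, 13, 15}
Operation: intersection
Elements in both: 10, 11, 15

{10, 11, 15}


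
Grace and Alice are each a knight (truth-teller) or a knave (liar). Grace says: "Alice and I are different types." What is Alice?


Grace says: "Alice and I are different types."
Case 1: Grace is a Knight (truth-teller)
  Statement is true → they ARE different → Alice is a Knave
Case 2: Grace is a Knave (liar)
  Statement is false → they are NOT different → Alice is a Knave
In both cases, Alice is a Knave.

Knave


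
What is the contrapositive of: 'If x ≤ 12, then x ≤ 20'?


Original: If x ≤ 12, then x ≤ 20
Contrapositive: If ¬Q, then ¬P
Negate Q: not (x ≤ 20)
Negate P: not (x ≤ 12)

If not (x ≤ 20), then not (x ≤ 12).


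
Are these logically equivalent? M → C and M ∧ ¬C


Expression 1: M → C
Expression 2: M ∧ ¬C
Truth table (M C | Expr1 Expr2):
  T T |   T     F   ← differ
  T F |   F     T   ← differ
  F T |   T     F   ← differ
  F F |   T     F   ← differ
Counterexample: M=T, C=T gives Expr1 = T but Expr2 = F, so the expressions are NOT logically equivalent.

No


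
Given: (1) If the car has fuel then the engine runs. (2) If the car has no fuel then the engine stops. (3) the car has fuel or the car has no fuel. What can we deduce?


Constructive dilemma: (P → Q) ∧ (R → S), P ∨ R ⊢ Q ∨ S
Premise 1: the car has fuel → the engine runs
Premise 2: the car has no fuel → the engine stops
Premise 3: the car has fuel ∨ the car has no fuel
Case 1: Assuming the car has fuel, then by Premise 1, the engine runs.
Case 2: Assuming the car has no fuel, then by Premise 2, the engine stops.
Since one of the car has fuel or the car has no fuel must hold, we get the engine runs or the engine stops.

The engine runs or the engine stops.


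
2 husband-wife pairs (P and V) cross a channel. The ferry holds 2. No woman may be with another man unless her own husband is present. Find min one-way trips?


Label couples P and V.
1. WP+WV → (far: WP,WV; near: HP,HV)
2. WP ←   (far: WV; near: HP,HV,WP)
3. HP+HV → (far: HP,HV,WV; near: WP)
4. HP ←   (far: HV,WV; near: HP,WP)  — HP returns, since WP is alone on near bank
5. HP+WP → (far: all four; near: empty)
Every state respects the constraint.
Minimum trips = 5

5


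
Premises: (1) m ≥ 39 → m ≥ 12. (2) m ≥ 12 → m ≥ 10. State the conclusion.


Hypothetical syllogism: P → Q, Q → R ⊢ P → R
Premise 1: m ≥ 39 → m ≥ 12
Premise 2: m ≥ 12 → m ≥ 10
Chain the implications: the middle term (m ≥ 12) links the two.
Conclusion: If m ≥ 39, then m ≥ 10.

If m ≥ 39, then m ≥ 10.


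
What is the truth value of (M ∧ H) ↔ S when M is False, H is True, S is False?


M = False, H = True, S = False
Step 1: M ∧ H = False AND True = False
Step 2: (False) ↔ S: true when both sides have same truth value.
Result: False ↔ False = True

True


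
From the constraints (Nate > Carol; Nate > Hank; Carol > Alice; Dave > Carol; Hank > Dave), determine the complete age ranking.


Constraints: Nate > Carol; Nate > Hank; Carol > Alice; Dave > Carol; Hank > Dave
Method: at each step, the next-highest is the one remaining person who never appears on the smaller side of a constraint between remaining people.
  Step 1: remaining {Carol, Nate, Hank, Alice, Dave}; on the smaller side: {Carol, Hank, Alice, Dave} → Nate is next (Nate > Carol; Nate > Hank).
  Step 2: remaining {Carol, Hank, Alice, Dave}; on the smaller side: {Carol, Alice, Dave} → Hank is next (Hank > Dave).
  Step 3: remaining {Carol, Alice, Dave}; on the smaller side: {Carol, Alice} → Dave is next (Dave > Carol).
  Step 4: remaining {Carol, Alice}; on the smaller side: {Alice} → Carol is next (Carol > Alice).
  Step 5: only Alice remains → lowest.
Final ranking (highest to lowest):

Nate > Hank > Dave > Carol > Alice


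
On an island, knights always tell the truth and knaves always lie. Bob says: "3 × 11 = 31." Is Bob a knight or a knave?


Statement: "3 × 11 = 31."
Actual: 3 × 11 = 33
Claimed: 31
Statement is FALSE → Bob lies → Knave

Knave


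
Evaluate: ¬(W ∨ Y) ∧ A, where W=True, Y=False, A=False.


W = True, Y = False, A = False
Expression: ¬(W ∨ Y) ∧ A
Step 1: W ∨ Y = True OR False = True
Step 2: ¬(W ∨ Y) = NOT True = False
Step 3: (False) ∧ A = False AND False = False

False


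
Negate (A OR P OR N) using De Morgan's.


De Morgan's law: ¬(P ∨ Q ∨ R) ≡ ¬P ∧ ¬Q ∧ ¬R
¬(A ∨ P ∨ N) = ¬A ∧ ¬P ∧ ¬N

¬A ∧ ¬P ∧ ¬N


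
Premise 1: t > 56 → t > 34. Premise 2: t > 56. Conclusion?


Modus ponens: P → Q, P ⊢ Q
P: t > 56
Q: t > 34
We have P → Q and P is true.
By modus ponens, Q must be true.

t > 34


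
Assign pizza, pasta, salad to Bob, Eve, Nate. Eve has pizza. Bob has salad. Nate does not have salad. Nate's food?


From clues:
  Eve → pizza
  Bob → salad
By elimination, Nate gets the remaining.

pasta


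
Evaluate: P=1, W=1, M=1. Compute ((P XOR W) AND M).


P XOR W = 1^1 = 0
0 AND 1 = 0

0


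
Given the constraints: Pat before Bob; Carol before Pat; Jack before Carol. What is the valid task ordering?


Constraints: Pat before Bob; Carol before Pat; Jack before Carol
Method: repeatedly schedule the remaining task that has no remaining task required before it.
  Step 1: remaining {Carol, Jack, Bob, Pat}; every task except Jack still has a predecessor pending → schedule Jack.
  Step 2: remaining {Carol, Bob, Pat}; every task except Carol still has a predecessor pending → schedule Carol.
  Step 3: remaining {Bob, Pat}; every task except Pat still has a predecessor pending → schedule Pat.
  Step 4: only Bob remains → schedule Bob.
Resulting order:

Jack → Carol → Pat → Bob


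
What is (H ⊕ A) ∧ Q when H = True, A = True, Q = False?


H = True, A = True, Q = False
Step 1: H ⊕ A = True XOR True = False
Step 2: False ∧ Q = False AND False = False
XOR true when exactly one of H,A is true; then AND with Q.

False


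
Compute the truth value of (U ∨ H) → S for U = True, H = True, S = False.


U = True, H = True, S = False
Step 1: U ∨ H = True OR True = True
Step 2: (True) → S: false only when antecedent=True and S=False.
Result: False

False


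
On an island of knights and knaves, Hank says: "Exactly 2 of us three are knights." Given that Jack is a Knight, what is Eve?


Hank claims exactly 2 knights among Hank, Jack, Eve.
Given: Jack is a Knight.

Case 1: Hank is a Knight (tells truth)
  Then exactly 2 of the three are knights.
  Counting Hank, Jack: 2 knight(s) so far. Need 0 more → Eve = Knave.
Case 2: Hank is a Knave (lies)
  Then the count is NOT 2.
  If Eve = Knight, count = 2 = 2 → claim would be true, contradicts lie.
  If Eve = Knave, count = 1 ≠ 2 → lie confirmed ✓

Eve is a Knave.

Knave


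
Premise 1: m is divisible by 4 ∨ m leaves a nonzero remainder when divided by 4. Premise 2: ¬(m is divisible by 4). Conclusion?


Disjunctive syllogism: P ∨ Q, ¬P ⊢ Q
Disjunction: m is divisible by 4 ∨ m leaves a nonzero remainder when divided by 4
We know it is not the case that m is divisible by 4.
By disjunctive syllogism, the other disjunct must be true.

m leaves a nonzero remainder when divided by 4


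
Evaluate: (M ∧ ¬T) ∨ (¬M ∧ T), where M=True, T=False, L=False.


M = True, T = False, L = False
Expression: (M ∧ ¬T) ∨ (¬M ∧ T)
Step 1: ¬T = NOT False = True
Step 2: M ∧ ¬T = True AND True = True
Step 3: ¬M = NOT True = False
Step 4: ¬M ∧ T = False AND False = False
Step 5: (True) ∨ (False) = True OR False = True

True


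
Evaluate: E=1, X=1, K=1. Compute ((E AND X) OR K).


E AND X = 1&1 = 1
1 OR 1 = 1

1


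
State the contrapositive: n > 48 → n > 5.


Original: If n > 48, then n > 5
Contrapositive: If ¬Q, then ¬P
Negate Q: not (n > 5)
Negate P: not (n > 48)

If not (n > 5), then not (n > 48).


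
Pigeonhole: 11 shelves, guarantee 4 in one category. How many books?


Pigeonhole: to guarantee k in one of n categories, need (k-1)×n + 1.
k = 4, n = 11
Minimum = (4-1) × 11 + 1 = 3 × 11 + 1

34


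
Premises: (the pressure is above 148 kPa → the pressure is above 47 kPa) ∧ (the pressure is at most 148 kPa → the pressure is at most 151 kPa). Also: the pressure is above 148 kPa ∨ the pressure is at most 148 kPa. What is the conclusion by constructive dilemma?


Constructive dilemma: (P → Q) ∧ (R → S), P ∨ R ⊢ Q ∨ S
Premise 1: the pressure is above 148 kPa → the pressure is above 47 kPa
Premise 2: the pressure is at most 148 kPa → the pressure is at most 151 kPa
Premise 3: the pressure is above 148 kPa ∨ the pressure is at most 148 kPa
Case 1: Assuming the pressure is above 148 kPa, then by Premise 1, the pressure is above 47 kPa.
Case 2: Assuming the pressure is at most 148 kPa, then by Premise 2, the pressure is at most 151 kPa.
Since one of the pressure is above 148 kPa or the pressure is at most 148 kPa must hold, we get the pressure is above 47 kPa or the pressure is at most 151 kPa.

The pressure is above 47 kPa or the pressure is at most 151 kPa.


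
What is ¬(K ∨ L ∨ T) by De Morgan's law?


De Morgan's law: ¬(P ∨ Q ∨ R) ≡ ¬P ∧ ¬Q ∧ ¬R
¬(K ∨ L ∨ T) = ¬K ∧ ¬L ∧ ¬T

¬K ∧ ¬L ∧ ¬T


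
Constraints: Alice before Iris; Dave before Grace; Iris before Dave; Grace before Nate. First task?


Constraints: Alice before Iris; Dave before Grace; Iris before Dave; Grace before Nate
The first task can have nothing scheduled before it, so it must never appear on the right of a 'before'.
Tasks appearing after some 'before': Iris, Grace, Dave, Nate.
The only task not in that list is Alice → it is first.

Alice


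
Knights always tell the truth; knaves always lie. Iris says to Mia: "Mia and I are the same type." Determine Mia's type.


Iris says: "Mia and I are the same type."
Case 1: Iris is a Knight (truth-teller)
  Statement is true → they ARE the same → Mia is also a Knight
Case 2: Iris is a Knave (liar)
  Statement is false → they are NOT the same → Mia is a Knight
In both cases, Mia is a Knight.

Knight


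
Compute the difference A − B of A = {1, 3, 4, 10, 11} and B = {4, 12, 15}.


A = {1, 3, 4, 10, 11}
B = {4, 12, 15}
Operation: difference A − B
In A but not B: 1, 3, 10, 11

{1, 3, 10, 11}


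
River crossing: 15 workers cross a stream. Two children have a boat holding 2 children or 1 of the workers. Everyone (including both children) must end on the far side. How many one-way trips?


Per crossing of one of the workers: children→, one←, one of the workers→, one← = 4 trips
15 × 4 = 60, + 1 final children→ = 61
Minimum trips = 61

61


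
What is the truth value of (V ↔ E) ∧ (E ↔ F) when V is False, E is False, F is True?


V = False, E = False, F = True
Step 1: V ↔ E is true when V and E have the same value. Result: True
Step 2: E ↔ F is true when E and F have the same value. Result: False
Step 3: True ∧ False = False

False


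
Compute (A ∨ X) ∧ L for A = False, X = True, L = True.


A = False, X = True, L = True
Step 1: A ∨ X = False OR True = True
Step 2: True ∧ L = True AND True = True
OR is true when at least one operand is true; AND requires both.

True


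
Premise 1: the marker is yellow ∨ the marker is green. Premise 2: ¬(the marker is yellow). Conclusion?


Disjunctive syllogism: P ∨ Q, ¬P ⊢ Q
Disjunction: the marker is yellow ∨ the marker is green
We know it is not the case that the marker is yellow.
By disjunctive syllogism, the other disjunct must be true.

The marker is green


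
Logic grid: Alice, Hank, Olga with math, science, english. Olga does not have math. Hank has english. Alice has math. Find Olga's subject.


From clues:
  Hank → english
  Alice → math
By elimination, Olga gets the remaining.

science


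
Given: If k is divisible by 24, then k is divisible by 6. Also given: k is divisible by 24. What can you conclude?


Modus ponens: P → Q, P ⊢ Q
P: k is divisible by 24
Q: k is divisible by 6
We have P → Q and P is true.
By modus ponens, Q must be true.

k is divisible by 6


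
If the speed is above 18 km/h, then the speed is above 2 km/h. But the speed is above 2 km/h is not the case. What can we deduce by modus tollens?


Modus tollens: P → Q, ¬Q ⊢ ¬P
P: the speed is above 18 km/h
Q: the speed is above 2 km/h
We have P → Q and Q is false.
By modus tollens, P must be false.

It is not the case that the speed is above 18 km/h


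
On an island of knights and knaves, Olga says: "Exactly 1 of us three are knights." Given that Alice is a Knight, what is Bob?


Olga claims exactly 1 knights among Olga, Alice, Bob.
Given: Alice is a Knight.

Case 1: Olga is a Knight (tells truth)
  Then exactly 1 of the three are knights.
  Counting Olga, Alice: 2 knight(s) so far. Need -1 more → impossible.
Case 2: Olga is a Knave (lies)
  Then the count is NOT 1.
  If Bob = Knave, count = 1 = 1 → claim would be true, contradicts lie.
  If Bob = Knight, count = 2 ≠ 1 → lie confirmed ✓

Bob is a Knight.

Knight
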